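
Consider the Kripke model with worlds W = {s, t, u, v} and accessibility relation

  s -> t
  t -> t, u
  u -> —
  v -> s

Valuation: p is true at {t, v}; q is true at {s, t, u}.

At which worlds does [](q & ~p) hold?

{u, v}

s: successors {t}; q & ~p there: t:F. ✗
t: successors {t, u}; q & ~p there: t:F, u:T. ✗
u: no successors, so [](q & ~p) holds vacuously. ✓
v: successors {s}; q & ~p there: s:T. ✓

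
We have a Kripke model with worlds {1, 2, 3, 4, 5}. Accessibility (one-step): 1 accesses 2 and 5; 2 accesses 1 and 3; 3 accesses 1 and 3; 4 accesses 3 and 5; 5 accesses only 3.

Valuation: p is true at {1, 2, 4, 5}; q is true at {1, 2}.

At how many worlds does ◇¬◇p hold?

1: successors {2, 5}; ¬◇p there: 2:F, 5:T. ✓
2: successors {1, 3}; ¬◇p there: 1:F, 3:F. ✗
3: successors {1, 3}; ¬◇p there: 1:F, 3:F. ✗
4: successors {3, 5}; ¬◇p there: 3:F, 5:T. ✓
5: successors {3}; ¬◇p there: 3:F. ✗
Satisfying worlds: {1, 4}.

2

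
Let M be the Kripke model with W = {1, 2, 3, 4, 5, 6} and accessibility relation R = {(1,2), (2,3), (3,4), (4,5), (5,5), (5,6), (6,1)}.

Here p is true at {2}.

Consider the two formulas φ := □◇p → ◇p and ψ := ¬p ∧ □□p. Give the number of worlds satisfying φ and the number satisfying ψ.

For □◇p → ◇p:
1: □◇p is F, ◇p is T. ✓
2: □◇p is F, ◇p is F. ✓
3: □◇p is F, ◇p is F. ✓
4: □◇p is F, ◇p is F. ✓
5: □◇p is F, ◇p is F. ✓
6: □◇p is T, ◇p is F. ✗
— 5 worlds.
For ¬p ∧ □□p:
1: ¬p is T, □□p is F. ✗
2: ¬p is F, □□p is F. ✗
3: ¬p is T, □□p is F. ✗
4: ¬p is T, □□p is F. ✗
5: ¬p is T, □□p is F. ✗
6: ¬p is T, □□p is T. ✓
— 1 world.

5 and 1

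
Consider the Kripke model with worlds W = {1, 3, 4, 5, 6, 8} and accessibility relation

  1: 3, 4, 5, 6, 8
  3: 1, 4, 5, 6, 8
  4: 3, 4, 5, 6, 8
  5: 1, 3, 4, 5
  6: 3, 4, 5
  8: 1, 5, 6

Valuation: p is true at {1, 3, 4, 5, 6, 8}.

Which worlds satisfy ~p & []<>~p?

∅

1: ~p is F, []<>~p is F. ✗
3: ~p is F, []<>~p is F. ✗
4: ~p is F, []<>~p is F. ✗
5: ~p is F, []<>~p is F. ✗
6: ~p is F, []<>~p is F. ✗
8: ~p is F, []<>~p is F. ✗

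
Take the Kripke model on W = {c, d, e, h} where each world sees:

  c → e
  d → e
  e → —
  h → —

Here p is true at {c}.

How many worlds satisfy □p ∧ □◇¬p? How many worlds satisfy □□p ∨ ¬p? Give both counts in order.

For □p ∧ □◇¬p:
c: □p is F, □◇¬p is F. ✗
d: □p is F, □◇¬p is F. ✗
e: □p is T, □◇¬p is T. ✓
h: □p is T, □◇¬p is T. ✓
— 2 worlds.
For □□p ∨ ¬p:
c: □□p is T, ¬p is F. ✓
d: □□p is T, ¬p is T. ✓
e: □□p is T, ¬p is T. ✓
h: □□p is T, ¬p is T. ✓
— 4 worlds.

2 and 4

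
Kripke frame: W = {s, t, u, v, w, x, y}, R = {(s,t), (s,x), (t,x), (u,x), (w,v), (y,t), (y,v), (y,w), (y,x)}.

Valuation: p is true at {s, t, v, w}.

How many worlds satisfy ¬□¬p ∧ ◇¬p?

s: ¬□¬p is T, ◇¬p is T. ✓
t: ¬□¬p is F, ◇¬p is T. ✗
u: ¬□¬p is F, ◇¬p is T. ✗
v: ¬□¬p is F, ◇¬p is F. ✗
w: ¬□¬p is T, ◇¬p is F. ✗
x: ¬□¬p is F, ◇¬p is F. ✗
y: ¬□¬p is T, ◇¬p is T. ✓
Satisfying worlds: {s, y}.

2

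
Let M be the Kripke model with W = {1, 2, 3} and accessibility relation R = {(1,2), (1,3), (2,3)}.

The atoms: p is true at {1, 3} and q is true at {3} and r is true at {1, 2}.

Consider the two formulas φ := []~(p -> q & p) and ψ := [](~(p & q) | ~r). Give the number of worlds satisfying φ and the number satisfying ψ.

For []~(p -> q & p):
1: successors {2, 3}; ~(p -> q & p) there: 2:F, 3:F. ✗
2: successors {3}; ~(p -> q & p) there: 3:F. ✗
3: no successors, so []~(p -> q & p) holds vacuously. ✓
— 1 world.
For [](~(p & q) | ~r):
1: successors {2, 3}; ~(p & q) | ~r there: 2:T, 3:T. ✓
2: successors {3}; ~(p & q) | ~r there: 3:T. ✓
3: no successors, so [](~(p & q) | ~r) holds vacuously. ✓
— 3 worlds.

1 and 3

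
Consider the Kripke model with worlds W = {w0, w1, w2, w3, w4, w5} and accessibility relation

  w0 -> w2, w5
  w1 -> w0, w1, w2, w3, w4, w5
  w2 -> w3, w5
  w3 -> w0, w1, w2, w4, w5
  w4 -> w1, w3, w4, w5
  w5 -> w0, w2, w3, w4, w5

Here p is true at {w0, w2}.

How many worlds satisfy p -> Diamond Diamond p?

w0: p is T, Diamond Diamond p is T. ✓
w1: p is F, Diamond Diamond p is T. ✓
w2: p is T, Diamond Diamond p is T. ✓
w3: p is F, Diamond Diamond p is T. ✓
w4: p is F, Diamond Diamond p is T. ✓
w5: p is F, Diamond Diamond p is T. ✓
Satisfying worlds: {w0, w1, w2, w3, w4, w5}.

6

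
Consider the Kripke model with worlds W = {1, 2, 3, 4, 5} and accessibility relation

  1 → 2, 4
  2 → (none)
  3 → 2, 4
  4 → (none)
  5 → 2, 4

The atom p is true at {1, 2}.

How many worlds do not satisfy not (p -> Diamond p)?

1: p -> Diamond p is T. ✗
2: p -> Diamond p is F. ✓
3: p -> Diamond p is T. ✗
4: p -> Diamond p is T. ✗
5: p -> Diamond p is T. ✗
Satisfying worlds: {2}.
So not (p -> Diamond p) fails at the other 4 worlds.

4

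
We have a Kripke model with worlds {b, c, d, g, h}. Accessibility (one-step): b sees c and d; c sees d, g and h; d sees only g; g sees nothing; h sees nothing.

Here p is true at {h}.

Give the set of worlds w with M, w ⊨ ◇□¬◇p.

b: successors {c, d}; □¬◇p there: c:T, d:T. ✓
c: successors {d, g, h}; □¬◇p there: d:T, g:T, h:T. ✓
d: successors {g}; □¬◇p there: g:T. ✓
g: no successors, so ◇□¬◇p fails. ✗
h: no successors, so ◇□¬◇p fails. ✗

{b, c, d}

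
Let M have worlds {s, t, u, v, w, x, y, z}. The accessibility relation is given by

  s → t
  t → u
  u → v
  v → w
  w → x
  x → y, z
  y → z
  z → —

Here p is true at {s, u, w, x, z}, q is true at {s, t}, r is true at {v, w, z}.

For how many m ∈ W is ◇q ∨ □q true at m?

2

s: ◇q is T, □q is T. ✓
t: ◇q is F, □q is F. ✗
u: ◇q is F, □q is F. ✗
v: ◇q is F, □q is F. ✗
w: ◇q is F, □q is F. ✗
x: ◇q is F, □q is F. ✗
y: ◇q is F, □q is F. ✗
z: ◇q is F, □q is T. ✓
Satisfying worlds: {s, z}.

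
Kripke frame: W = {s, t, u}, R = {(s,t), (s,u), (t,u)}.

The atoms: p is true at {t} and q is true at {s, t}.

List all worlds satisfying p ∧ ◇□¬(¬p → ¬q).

s: p is F, ◇□¬(¬p → ¬q) is T. ✗
t: p is T, ◇□¬(¬p → ¬q) is T. ✓
u: p is F, ◇□¬(¬p → ¬q) is F. ✗

{t}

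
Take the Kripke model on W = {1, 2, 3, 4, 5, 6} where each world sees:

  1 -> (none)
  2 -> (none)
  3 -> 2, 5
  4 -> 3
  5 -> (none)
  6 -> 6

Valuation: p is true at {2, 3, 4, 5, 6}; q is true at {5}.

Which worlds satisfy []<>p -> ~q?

{1, 2, 3, 4, 6}

1: []<>p is T, ~q is T. ✓
2: []<>p is T, ~q is T. ✓
3: []<>p is F, ~q is T. ✓
4: []<>p is T, ~q is T. ✓
5: []<>p is T, ~q is F. ✗
6: []<>p is T, ~q is T. ✓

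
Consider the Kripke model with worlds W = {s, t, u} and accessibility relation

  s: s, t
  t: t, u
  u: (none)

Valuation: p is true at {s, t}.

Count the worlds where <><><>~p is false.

1

s: successors {s, t}; <><>~p there: s:T, t:T. ✓
t: successors {t, u}; <><>~p there: t:T, u:F. ✓
u: no successors, so <><><>~p fails. ✗
Satisfying worlds: {s, t}.
So <><><>~p fails at the other 1 world.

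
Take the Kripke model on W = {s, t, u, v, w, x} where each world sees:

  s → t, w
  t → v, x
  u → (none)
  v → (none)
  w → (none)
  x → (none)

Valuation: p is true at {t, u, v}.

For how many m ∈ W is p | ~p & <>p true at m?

s: p is F, ~p & <>p is T. ✓
t: p is T, ~p & <>p is F. ✓
u: p is T, ~p & <>p is F. ✓
v: p is T, ~p & <>p is F. ✓
w: p is F, ~p & <>p is F. ✗
x: p is F, ~p & <>p is F. ✗
Satisfying worlds: {s, t, u, v}.

4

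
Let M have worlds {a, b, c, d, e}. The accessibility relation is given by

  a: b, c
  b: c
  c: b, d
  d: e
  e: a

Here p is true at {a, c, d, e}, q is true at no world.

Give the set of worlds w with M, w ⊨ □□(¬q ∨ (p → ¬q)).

a: successors {b, c}; □(¬q ∨ (p → ¬q)) there: b:T, c:T. ✓
b: successors {c}; □(¬q ∨ (p → ¬q)) there: c:T. ✓
c: successors {b, d}; □(¬q ∨ (p → ¬q)) there: b:T, d:T. ✓
d: successors {e}; □(¬q ∨ (p → ¬q)) there: e:T. ✓
e: successors {a}; □(¬q ∨ (p → ¬q)) there: a:T. ✓

{a, b, c, d, e}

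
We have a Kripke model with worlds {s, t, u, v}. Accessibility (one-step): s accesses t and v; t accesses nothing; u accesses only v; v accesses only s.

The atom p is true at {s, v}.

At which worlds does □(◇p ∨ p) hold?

s: successors {t, v}; ◇p ∨ p there: t:F, v:T. ✗
t: no successors, so □(◇p ∨ p) holds vacuously. ✓
u: successors {v}; ◇p ∨ p there: v:T. ✓
v: successors {s}; ◇p ∨ p there: s:T. ✓

{t, u, v}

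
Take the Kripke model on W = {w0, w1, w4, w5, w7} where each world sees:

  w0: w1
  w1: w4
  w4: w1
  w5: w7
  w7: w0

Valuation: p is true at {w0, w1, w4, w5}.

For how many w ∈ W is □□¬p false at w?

5

w0: successors {w1}; □¬p there: w1:F. ✗
w1: successors {w4}; □¬p there: w4:F. ✗
w4: successors {w1}; □¬p there: w1:F. ✗
w5: successors {w7}; □¬p there: w7:F. ✗
w7: successors {w0}; □¬p there: w0:F. ✗
Satisfying worlds: ∅.
So □□¬p fails at the other 5 worlds.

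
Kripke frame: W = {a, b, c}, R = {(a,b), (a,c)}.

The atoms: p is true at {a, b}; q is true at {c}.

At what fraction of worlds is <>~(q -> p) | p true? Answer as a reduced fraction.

2/3

a: <>~(q -> p) is T, p is T. ✓
b: <>~(q -> p) is F, p is T. ✓
c: <>~(q -> p) is F, p is F. ✗
That's 2 of 3 worlds, so 2/3.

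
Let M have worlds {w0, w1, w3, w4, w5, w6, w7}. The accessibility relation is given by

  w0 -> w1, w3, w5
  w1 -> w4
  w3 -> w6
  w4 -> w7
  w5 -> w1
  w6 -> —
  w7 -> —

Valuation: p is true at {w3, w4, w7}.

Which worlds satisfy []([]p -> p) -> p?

{w0, w3, w4, w5, w7}

w0: []([]p -> p) is F, p is F. ✓
w1: []([]p -> p) is T, p is F. ✗
w3: []([]p -> p) is F, p is T. ✓
w4: []([]p -> p) is T, p is T. ✓
w5: []([]p -> p) is F, p is F. ✓
w6: []([]p -> p) is T, p is F. ✗
w7: []([]p -> p) is T, p is T. ✓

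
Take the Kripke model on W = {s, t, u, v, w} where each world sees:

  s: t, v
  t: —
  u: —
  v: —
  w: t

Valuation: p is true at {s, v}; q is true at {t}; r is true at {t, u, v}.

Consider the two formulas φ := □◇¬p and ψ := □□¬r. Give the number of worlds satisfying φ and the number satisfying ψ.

For □◇¬p:
s: successors {t, v}; ◇¬p there: t:F, v:F. ✗
t: no successors, so □◇¬p holds vacuously. ✓
u: no successors, so □◇¬p holds vacuously. ✓
v: no successors, so □◇¬p holds vacuously. ✓
w: successors {t}; ◇¬p there: t:F. ✗
— 3 worlds.
For □□¬r:
s: successors {t, v}; □¬r there: t:T, v:T. ✓
t: no successors, so □□¬r holds vacuously. ✓
u: no successors, so □□¬r holds vacuously. ✓
v: no successors, so □□¬r holds vacuously. ✓
w: successors {t}; □¬r there: t:T. ✓
— 5 worlds.

3 and 5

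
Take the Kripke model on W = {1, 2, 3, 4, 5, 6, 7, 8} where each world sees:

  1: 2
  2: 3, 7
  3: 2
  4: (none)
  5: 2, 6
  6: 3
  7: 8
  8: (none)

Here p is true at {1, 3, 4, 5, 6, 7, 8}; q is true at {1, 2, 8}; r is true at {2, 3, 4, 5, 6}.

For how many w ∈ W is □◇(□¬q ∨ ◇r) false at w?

1

1: successors {2}; ◇(□¬q ∨ ◇r) there: 2:T. ✓
2: successors {3, 7}; ◇(□¬q ∨ ◇r) there: 3:T, 7:T. ✓
3: successors {2}; ◇(□¬q ∨ ◇r) there: 2:T. ✓
4: no successors, so □◇(□¬q ∨ ◇r) holds vacuously. ✓
5: successors {2, 6}; ◇(□¬q ∨ ◇r) there: 2:T, 6:T. ✓
6: successors {3}; ◇(□¬q ∨ ◇r) there: 3:T. ✓
7: successors {8}; ◇(□¬q ∨ ◇r) there: 8:F. ✗
8: no successors, so □◇(□¬q ∨ ◇r) holds vacuously. ✓
Satisfying worlds: {1, 2, 3, 4, 5, 6, 8}.
So □◇(□¬q ∨ ◇r) fails at the other 1 world.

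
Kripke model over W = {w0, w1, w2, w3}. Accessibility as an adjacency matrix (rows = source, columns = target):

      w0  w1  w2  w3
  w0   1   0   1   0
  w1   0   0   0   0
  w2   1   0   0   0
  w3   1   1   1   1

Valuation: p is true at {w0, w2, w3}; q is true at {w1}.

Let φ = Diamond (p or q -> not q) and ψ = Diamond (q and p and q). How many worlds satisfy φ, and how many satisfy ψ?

For Diamond (p or q -> not q):
w0: successors {w0, w2}; p or q -> not q there: w0:T, w2:T. ✓
w1: no successors, so Diamond (p or q -> not q) fails. ✗
w2: successors {w0}; p or q -> not q there: w0:T. ✓
w3: successors {w0, w1, w2, w3}; p or q -> not q there: w0:T, w1:F, w2:T, w3:T. ✓
— 3 worlds.
For Diamond (q and p and q):
w0: successors {w0, w2}; q and p and q there: w0:F, w2:F. ✗
w1: no successors, so Diamond (q and p and q) fails. ✗
w2: successors {w0}; q and p and q there: w0:F. ✗
w3: successors {w0, w1, w2, w3}; q and p and q there: w0:F, w1:F, w2:F, w3:F. ✗
— 0 worlds.

3 and 0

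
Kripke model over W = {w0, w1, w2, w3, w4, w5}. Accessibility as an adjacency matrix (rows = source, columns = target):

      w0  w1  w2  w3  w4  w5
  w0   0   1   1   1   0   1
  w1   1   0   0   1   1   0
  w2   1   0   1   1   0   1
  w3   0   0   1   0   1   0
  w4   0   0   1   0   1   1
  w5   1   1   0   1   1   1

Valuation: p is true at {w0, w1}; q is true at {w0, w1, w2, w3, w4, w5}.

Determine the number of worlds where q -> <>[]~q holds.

w0: q is T, <>[]~q is F. ✗
w1: q is T, <>[]~q is F. ✗
w2: q is T, <>[]~q is F. ✗
w3: q is T, <>[]~q is F. ✗
w4: q is T, <>[]~q is F. ✗
w5: q is T, <>[]~q is F. ✗
Satisfying worlds: ∅.

0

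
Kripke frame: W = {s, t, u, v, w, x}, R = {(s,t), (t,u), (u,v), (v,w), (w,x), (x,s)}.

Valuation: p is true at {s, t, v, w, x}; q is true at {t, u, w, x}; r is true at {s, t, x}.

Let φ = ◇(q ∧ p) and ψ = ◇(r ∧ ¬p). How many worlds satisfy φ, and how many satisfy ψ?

For ◇(q ∧ p):
s: successors {t}; q ∧ p there: t:T. ✓
t: successors {u}; q ∧ p there: u:F. ✗
u: successors {v}; q ∧ p there: v:F. ✗
v: successors {w}; q ∧ p there: w:T. ✓
w: successors {x}; q ∧ p there: x:T. ✓
x: successors {s}; q ∧ p there: s:F. ✗
— 3 worlds.
For ◇(r ∧ ¬p):
s: successors {t}; r ∧ ¬p there: t:F. ✗
t: successors {u}; r ∧ ¬p there: u:F. ✗
u: successors {v}; r ∧ ¬p there: v:F. ✗
v: successors {w}; r ∧ ¬p there: w:F. ✗
w: successors {x}; r ∧ ¬p there: x:F. ✗
x: successors {s}; r ∧ ¬p there: s:F. ✗
— 0 worlds.

3 and 0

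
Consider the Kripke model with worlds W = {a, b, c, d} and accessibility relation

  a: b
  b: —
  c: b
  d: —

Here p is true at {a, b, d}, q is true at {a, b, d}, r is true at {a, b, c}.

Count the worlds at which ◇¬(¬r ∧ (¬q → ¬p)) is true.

2

a: successors {b}; ¬(¬r ∧ (¬q → ¬p)) there: b:T. ✓
b: no successors, so ◇¬(¬r ∧ (¬q → ¬p)) fails. ✗
c: successors {b}; ¬(¬r ∧ (¬q → ¬p)) there: b:T. ✓
d: no successors, so ◇¬(¬r ∧ (¬q → ¬p)) fails. ✗
Satisfying worlds: {a, c}.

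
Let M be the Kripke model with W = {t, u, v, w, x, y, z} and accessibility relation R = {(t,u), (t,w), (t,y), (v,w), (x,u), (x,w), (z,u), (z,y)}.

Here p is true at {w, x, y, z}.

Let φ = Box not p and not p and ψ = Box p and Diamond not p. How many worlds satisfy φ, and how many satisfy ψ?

1 and 0

For Box not p and not p:
t: Box not p is F, not p is T. ✗
u: Box not p is T, not p is T. ✓
v: Box not p is F, not p is T. ✗
w: Box not p is T, not p is F. ✗
x: Box not p is F, not p is F. ✗
y: Box not p is T, not p is F. ✗
z: Box not p is F, not p is F. ✗
— 1 world.
For Box p and Diamond not p:
t: Box p is F, Diamond not p is T. ✗
u: Box p is T, Diamond not p is F. ✗
v: Box p is T, Diamond not p is F. ✗
w: Box p is T, Diamond not p is F. ✗
x: Box p is F, Diamond not p is T. ✗
y: Box p is T, Diamond not p is F. ✗
z: Box p is F, Diamond not p is T. ✗
— 0 worlds.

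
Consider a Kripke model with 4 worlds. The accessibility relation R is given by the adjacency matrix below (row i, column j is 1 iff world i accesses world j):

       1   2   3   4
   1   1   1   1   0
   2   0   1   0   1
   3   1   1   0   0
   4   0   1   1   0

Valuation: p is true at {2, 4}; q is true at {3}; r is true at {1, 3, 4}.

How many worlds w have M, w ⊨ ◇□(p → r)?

0

1: successors {1, 2, 3}; □(p → r) there: 1:F, 2:F, 3:F. ✗
2: successors {2, 4}; □(p → r) there: 2:F, 4:F. ✗
3: successors {1, 2}; □(p → r) there: 1:F, 2:F. ✗
4: successors {2, 3}; □(p → r) there: 2:F, 3:F. ✗
Satisfying worlds: ∅.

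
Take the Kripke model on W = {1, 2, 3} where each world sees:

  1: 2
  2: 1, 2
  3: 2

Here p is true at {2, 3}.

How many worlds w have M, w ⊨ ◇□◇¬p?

1: successors {2}; □◇¬p there: 2:F. ✗
2: successors {1, 2}; □◇¬p there: 1:T, 2:F. ✓
3: successors {2}; □◇¬p there: 2:F. ✗
Satisfying worlds: {2}.

1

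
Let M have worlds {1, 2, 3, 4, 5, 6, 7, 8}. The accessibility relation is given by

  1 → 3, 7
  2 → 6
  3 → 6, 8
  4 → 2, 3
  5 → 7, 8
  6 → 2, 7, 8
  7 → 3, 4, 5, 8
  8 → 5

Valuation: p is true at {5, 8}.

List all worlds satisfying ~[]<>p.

1: []<>p is T. ✗
2: []<>p is T. ✗
3: []<>p is T. ✗
4: []<>p is F. ✓
5: []<>p is T. ✗
6: []<>p is F. ✓
7: []<>p is F. ✓
8: []<>p is T. ✗

{4, 6, 7}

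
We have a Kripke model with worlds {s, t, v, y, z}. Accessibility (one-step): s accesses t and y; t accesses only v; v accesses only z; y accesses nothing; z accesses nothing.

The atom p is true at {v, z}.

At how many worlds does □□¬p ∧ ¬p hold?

s: □□¬p is F, ¬p is T. ✗
t: □□¬p is F, ¬p is T. ✗
v: □□¬p is T, ¬p is F. ✗
y: □□¬p is T, ¬p is T. ✓
z: □□¬p is T, ¬p is F. ✗
Satisfying worlds: {y}.

1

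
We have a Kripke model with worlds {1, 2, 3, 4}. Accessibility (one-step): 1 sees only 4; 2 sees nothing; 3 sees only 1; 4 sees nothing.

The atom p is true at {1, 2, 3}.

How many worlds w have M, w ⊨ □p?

1: successors {4}; p there: 4:F. ✗
2: no successors, so □p holds vacuously. ✓
3: successors {1}; p there: 1:T. ✓
4: no successors, so □p holds vacuously. ✓
Satisfying worlds: {2, 3, 4}.

3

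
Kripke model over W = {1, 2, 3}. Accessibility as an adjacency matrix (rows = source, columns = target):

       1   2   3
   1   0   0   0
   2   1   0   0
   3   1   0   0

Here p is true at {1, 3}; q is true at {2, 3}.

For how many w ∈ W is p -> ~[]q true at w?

1: p is T, ~[]q is F. ✗
2: p is F, ~[]q is T. ✓
3: p is T, ~[]q is T. ✓
Satisfying worlds: {2, 3}.

2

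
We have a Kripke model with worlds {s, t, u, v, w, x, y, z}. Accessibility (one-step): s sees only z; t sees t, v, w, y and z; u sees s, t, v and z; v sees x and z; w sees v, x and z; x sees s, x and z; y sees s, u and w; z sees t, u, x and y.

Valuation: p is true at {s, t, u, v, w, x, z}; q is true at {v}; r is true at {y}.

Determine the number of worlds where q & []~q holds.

1

s: q is F, []~q is T. ✗
t: q is F, []~q is F. ✗
u: q is F, []~q is F. ✗
v: q is T, []~q is T. ✓
w: q is F, []~q is F. ✗
x: q is F, []~q is T. ✗
y: q is F, []~q is T. ✗
z: q is F, []~q is T. ✗
Satisfying worlds: {v}.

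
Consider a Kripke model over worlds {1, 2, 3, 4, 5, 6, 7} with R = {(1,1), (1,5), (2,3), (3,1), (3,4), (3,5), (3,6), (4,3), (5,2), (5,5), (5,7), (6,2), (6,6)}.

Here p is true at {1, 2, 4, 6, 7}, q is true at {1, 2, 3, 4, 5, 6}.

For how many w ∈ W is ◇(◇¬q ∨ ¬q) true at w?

3

1: successors {1, 5}; ◇¬q ∨ ¬q there: 1:F, 5:T. ✓
2: successors {3}; ◇¬q ∨ ¬q there: 3:F. ✗
3: successors {1, 4, 5, 6}; ◇¬q ∨ ¬q there: 1:F, 4:F, 5:T, 6:F. ✓
4: successors {3}; ◇¬q ∨ ¬q there: 3:F. ✗
5: successors {2, 5, 7}; ◇¬q ∨ ¬q there: 2:F, 5:T, 7:T. ✓
6: successors {2, 6}; ◇¬q ∨ ¬q there: 2:F, 6:F. ✗
7: no successors, so ◇(◇¬q ∨ ¬q) fails. ✗
Satisfying worlds: {1, 3, 5}.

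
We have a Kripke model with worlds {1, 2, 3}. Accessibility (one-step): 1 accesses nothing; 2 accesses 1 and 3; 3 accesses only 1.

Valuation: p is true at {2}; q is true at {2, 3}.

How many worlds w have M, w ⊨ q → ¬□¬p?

1: q is F, ¬□¬p is F. ✓
2: q is T, ¬□¬p is F. ✗
3: q is T, ¬□¬p is F. ✗
Satisfying worlds: {1}.

1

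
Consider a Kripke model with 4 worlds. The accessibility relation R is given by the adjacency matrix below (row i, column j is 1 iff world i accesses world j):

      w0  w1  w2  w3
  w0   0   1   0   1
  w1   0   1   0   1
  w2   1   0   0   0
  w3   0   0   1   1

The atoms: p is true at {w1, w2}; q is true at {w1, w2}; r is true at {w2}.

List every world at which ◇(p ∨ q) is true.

{w0, w1, w3}

w0: successors {w1, w3}; p ∨ q there: w1:T, w3:F. ✓
w1: successors {w1, w3}; p ∨ q there: w1:T, w3:F. ✓
w2: successors {w0}; p ∨ q there: w0:F. ✗
w3: successors {w2, w3}; p ∨ q there: w2:T, w3:F. ✓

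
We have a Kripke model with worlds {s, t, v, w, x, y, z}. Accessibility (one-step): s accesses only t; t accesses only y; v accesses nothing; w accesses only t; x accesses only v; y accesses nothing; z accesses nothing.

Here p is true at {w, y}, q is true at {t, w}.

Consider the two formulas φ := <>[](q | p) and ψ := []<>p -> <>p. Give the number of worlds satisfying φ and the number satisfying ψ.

For <>[](q | p):
s: successors {t}; [](q | p) there: t:T. ✓
t: successors {y}; [](q | p) there: y:T. ✓
v: no successors, so <>[](q | p) fails. ✗
w: successors {t}; [](q | p) there: t:T. ✓
x: successors {v}; [](q | p) there: v:T. ✓
y: no successors, so <>[](q | p) fails. ✗
z: no successors, so <>[](q | p) fails. ✗
— 4 worlds.
For []<>p -> <>p:
s: []<>p is T, <>p is F. ✗
t: []<>p is F, <>p is T. ✓
v: []<>p is T, <>p is F. ✗
w: []<>p is T, <>p is F. ✗
x: []<>p is F, <>p is F. ✓
y: []<>p is T, <>p is F. ✗
z: []<>p is T, <>p is F. ✗
— 2 worlds.

4 and 2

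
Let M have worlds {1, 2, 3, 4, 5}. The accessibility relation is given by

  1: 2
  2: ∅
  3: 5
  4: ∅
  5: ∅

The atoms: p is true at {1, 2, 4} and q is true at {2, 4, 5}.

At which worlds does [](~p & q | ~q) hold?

{2, 3, 4, 5}

1: successors {2}; ~p & q | ~q there: 2:F. ✗
2: no successors, so [](~p & q | ~q) holds vacuously. ✓
3: successors {5}; ~p & q | ~q there: 5:T. ✓
4: no successors, so [](~p & q | ~q) holds vacuously. ✓
5: no successors, so [](~p & q | ~q) holds vacuously. ✓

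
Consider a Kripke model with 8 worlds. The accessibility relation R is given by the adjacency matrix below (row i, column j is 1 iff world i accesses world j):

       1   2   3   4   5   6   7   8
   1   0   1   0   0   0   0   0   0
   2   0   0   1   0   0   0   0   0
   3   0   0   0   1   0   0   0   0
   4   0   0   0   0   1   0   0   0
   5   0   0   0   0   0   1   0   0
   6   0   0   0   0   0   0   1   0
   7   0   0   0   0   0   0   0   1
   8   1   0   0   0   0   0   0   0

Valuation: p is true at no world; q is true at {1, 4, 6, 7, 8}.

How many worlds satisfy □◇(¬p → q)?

5

1: successors {2}; ◇(¬p → q) there: 2:F. ✗
2: successors {3}; ◇(¬p → q) there: 3:T. ✓
3: successors {4}; ◇(¬p → q) there: 4:F. ✗
4: successors {5}; ◇(¬p → q) there: 5:T. ✓
5: successors {6}; ◇(¬p → q) there: 6:T. ✓
6: successors {7}; ◇(¬p → q) there: 7:T. ✓
7: successors {8}; ◇(¬p → q) there: 8:T. ✓
8: successors {1}; ◇(¬p → q) there: 1:F. ✗
Satisfying worlds: {2, 4, 5, 6, 7}.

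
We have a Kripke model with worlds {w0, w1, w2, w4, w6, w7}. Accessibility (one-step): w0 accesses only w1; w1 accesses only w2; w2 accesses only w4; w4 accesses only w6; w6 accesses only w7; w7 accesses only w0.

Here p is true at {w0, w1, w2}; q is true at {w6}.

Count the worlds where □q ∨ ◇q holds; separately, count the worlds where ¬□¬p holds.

1 and 3

For □q ∨ ◇q:
w0: □q is F, ◇q is F. ✗
w1: □q is F, ◇q is F. ✗
w2: □q is F, ◇q is F. ✗
w4: □q is T, ◇q is T. ✓
w6: □q is F, ◇q is F. ✗
w7: □q is F, ◇q is F. ✗
— 1 world.
For ¬□¬p:
w0: □¬p is F. ✓
w1: □¬p is F. ✓
w2: □¬p is T. ✗
w4: □¬p is T. ✗
w6: □¬p is T. ✗
w7: □¬p is F. ✓
— 3 worlds.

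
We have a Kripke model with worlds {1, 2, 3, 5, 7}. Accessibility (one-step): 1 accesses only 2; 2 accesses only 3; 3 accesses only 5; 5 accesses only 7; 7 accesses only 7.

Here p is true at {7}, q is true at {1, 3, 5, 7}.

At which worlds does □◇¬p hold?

{1, 2}

1: successors {2}; ◇¬p there: 2:T. ✓
2: successors {3}; ◇¬p there: 3:T. ✓
3: successors {5}; ◇¬p there: 5:F. ✗
5: successors {7}; ◇¬p there: 7:F. ✗
7: successors {7}; ◇¬p there: 7:F. ✗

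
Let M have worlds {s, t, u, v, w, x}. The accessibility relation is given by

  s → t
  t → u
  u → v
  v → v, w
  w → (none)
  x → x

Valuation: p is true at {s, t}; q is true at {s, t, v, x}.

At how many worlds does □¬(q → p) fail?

s: successors {t}; ¬(q → p) there: t:F. ✗
t: successors {u}; ¬(q → p) there: u:F. ✗
u: successors {v}; ¬(q → p) there: v:T. ✓
v: successors {v, w}; ¬(q → p) there: v:T, w:F. ✗
w: no successors, so □¬(q → p) holds vacuously. ✓
x: successors {x}; ¬(q → p) there: x:T. ✓
Satisfying worlds: {u, w, x}.
So □¬(q → p) fails at the other 3 worlds.

3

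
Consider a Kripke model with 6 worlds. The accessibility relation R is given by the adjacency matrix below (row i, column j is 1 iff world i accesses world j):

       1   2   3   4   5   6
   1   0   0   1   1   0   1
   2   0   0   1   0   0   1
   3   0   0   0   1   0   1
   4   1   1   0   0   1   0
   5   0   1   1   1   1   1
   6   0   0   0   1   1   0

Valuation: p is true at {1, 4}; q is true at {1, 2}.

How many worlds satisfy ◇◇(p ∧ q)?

4

1: successors {3, 4, 6}; ◇(p ∧ q) there: 3:F, 4:T, 6:F. ✓
2: successors {3, 6}; ◇(p ∧ q) there: 3:F, 6:F. ✗
3: successors {4, 6}; ◇(p ∧ q) there: 4:T, 6:F. ✓
4: successors {1, 2, 5}; ◇(p ∧ q) there: 1:F, 2:F, 5:F. ✗
5: successors {2, 3, 4, 5, 6}; ◇(p ∧ q) there: 2:F, 3:F, 4:T, 5:F, 6:F. ✓
6: successors {4, 5}; ◇(p ∧ q) there: 4:T, 5:F. ✓
Satisfying worlds: {1, 3, 5, 6}.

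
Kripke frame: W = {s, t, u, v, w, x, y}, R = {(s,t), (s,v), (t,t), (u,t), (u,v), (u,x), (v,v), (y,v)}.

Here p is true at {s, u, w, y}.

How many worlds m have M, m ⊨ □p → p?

s: □p is F, p is T. ✓
t: □p is F, p is F. ✓
u: □p is F, p is T. ✓
v: □p is F, p is F. ✓
w: □p is T, p is T. ✓
x: □p is T, p is F. ✗
y: □p is F, p is T. ✓
Satisfying worlds: {s, t, u, v, w, y}.

6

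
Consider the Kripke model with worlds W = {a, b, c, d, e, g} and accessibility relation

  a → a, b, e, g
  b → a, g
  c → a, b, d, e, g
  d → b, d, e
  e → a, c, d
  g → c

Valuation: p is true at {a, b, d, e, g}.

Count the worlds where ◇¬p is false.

a: successors {a, b, e, g}; ¬p there: a:F, b:F, e:F, g:F. ✗
b: successors {a, g}; ¬p there: a:F, g:F. ✗
c: successors {a, b, d, e, g}; ¬p there: a:F, b:F, d:F, e:F, g:F. ✗
d: successors {b, d, e}; ¬p there: b:F, d:F, e:F. ✗
e: successors {a, c, d}; ¬p there: a:F, c:T, d:F. ✓
g: successors {c}; ¬p there: c:T. ✓
Satisfying worlds: {e, g}.
So ◇¬p fails at the other 4 worlds.

4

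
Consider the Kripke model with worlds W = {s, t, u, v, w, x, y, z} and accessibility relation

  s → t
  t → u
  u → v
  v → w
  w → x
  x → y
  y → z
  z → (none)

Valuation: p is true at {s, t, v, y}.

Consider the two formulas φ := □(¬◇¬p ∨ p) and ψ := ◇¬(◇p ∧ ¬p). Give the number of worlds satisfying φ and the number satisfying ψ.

For □(¬◇¬p ∨ p):
s: successors {t}; ¬◇¬p ∨ p there: t:T. ✓
t: successors {u}; ¬◇¬p ∨ p there: u:T. ✓
u: successors {v}; ¬◇¬p ∨ p there: v:T. ✓
v: successors {w}; ¬◇¬p ∨ p there: w:F. ✗
w: successors {x}; ¬◇¬p ∨ p there: x:T. ✓
x: successors {y}; ¬◇¬p ∨ p there: y:T. ✓
y: successors {z}; ¬◇¬p ∨ p there: z:T. ✓
z: no successors, so □(¬◇¬p ∨ p) holds vacuously. ✓
— 7 worlds.
For ◇¬(◇p ∧ ¬p):
s: successors {t}; ¬(◇p ∧ ¬p) there: t:T. ✓
t: successors {u}; ¬(◇p ∧ ¬p) there: u:F. ✗
u: successors {v}; ¬(◇p ∧ ¬p) there: v:T. ✓
v: successors {w}; ¬(◇p ∧ ¬p) there: w:T. ✓
w: successors {x}; ¬(◇p ∧ ¬p) there: x:F. ✗
x: successors {y}; ¬(◇p ∧ ¬p) there: y:T. ✓
y: successors {z}; ¬(◇p ∧ ¬p) there: z:T. ✓
z: no successors, so ◇¬(◇p ∧ ¬p) fails. ✗
— 5 worlds.

7 and 5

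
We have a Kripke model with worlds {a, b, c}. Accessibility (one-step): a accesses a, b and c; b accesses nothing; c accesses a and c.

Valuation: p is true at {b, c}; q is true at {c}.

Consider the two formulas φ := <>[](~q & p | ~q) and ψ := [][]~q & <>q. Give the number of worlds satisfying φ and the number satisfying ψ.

1 and 0

For <>[](~q & p | ~q):
a: successors {a, b, c}; [](~q & p | ~q) there: a:F, b:T, c:F. ✓
b: no successors, so <>[](~q & p | ~q) fails. ✗
c: successors {a, c}; [](~q & p | ~q) there: a:F, c:F. ✗
— 1 world.
For [][]~q & <>q:
a: [][]~q is F, <>q is T. ✗
b: [][]~q is T, <>q is F. ✗
c: [][]~q is F, <>q is T. ✗
— 0 worlds.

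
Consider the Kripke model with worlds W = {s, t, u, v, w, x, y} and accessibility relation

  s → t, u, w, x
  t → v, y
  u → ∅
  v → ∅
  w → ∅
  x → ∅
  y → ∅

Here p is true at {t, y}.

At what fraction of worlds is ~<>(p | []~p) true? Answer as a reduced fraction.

s: <>(p | []~p) is T. ✗
t: <>(p | []~p) is T. ✗
u: <>(p | []~p) is F. ✓
v: <>(p | []~p) is F. ✓
w: <>(p | []~p) is F. ✓
x: <>(p | []~p) is F. ✓
y: <>(p | []~p) is F. ✓
That's 5 of 7 worlds, so 5/7.

5/7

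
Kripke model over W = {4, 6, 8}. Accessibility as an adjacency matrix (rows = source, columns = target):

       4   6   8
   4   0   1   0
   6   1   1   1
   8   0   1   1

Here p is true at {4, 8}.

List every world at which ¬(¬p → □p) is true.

4: ¬p → □p is T. ✗
6: ¬p → □p is F. ✓
8: ¬p → □p is T. ✗

{6}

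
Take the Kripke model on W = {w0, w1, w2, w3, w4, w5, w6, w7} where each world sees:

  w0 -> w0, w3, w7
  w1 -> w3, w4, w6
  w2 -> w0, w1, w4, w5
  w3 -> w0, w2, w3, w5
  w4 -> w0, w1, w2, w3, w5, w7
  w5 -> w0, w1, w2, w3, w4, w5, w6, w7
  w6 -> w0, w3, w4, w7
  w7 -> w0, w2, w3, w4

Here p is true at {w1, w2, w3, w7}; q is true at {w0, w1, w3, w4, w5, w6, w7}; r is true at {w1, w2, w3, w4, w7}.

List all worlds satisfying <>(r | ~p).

{w0, w1, w2, w3, w4, w5, w6, w7}

w0: successors {w0, w3, w7}; r | ~p there: w0:T, w3:T, w7:T. ✓
w1: successors {w3, w4, w6}; r | ~p there: w3:T, w4:T, w6:T. ✓
w2: successors {w0, w1, w4, w5}; r | ~p there: w0:T, w1:T, w4:T, w5:T. ✓
w3: successors {w0, w2, w3, w5}; r | ~p there: w0:T, w2:T, w3:T, w5:T. ✓
w4: successors {w0, w1, w2, w3, w5, w7}; r | ~p there: w0:T, w1:T, w2:T, w3:T, w5:T, w7:T. ✓
w5: successors {w0, w1, w2, w3, w4, w5, w6, w7}; r | ~p there: w0:T, w1:T, w2:T, w3:T, w4:T, w5:T, w6:T, w7:T. ✓
w6: successors {w0, w3, w4, w7}; r | ~p there: w0:T, w3:T, w4:T, w7:T. ✓
w7: successors {w0, w2, w3, w4}; r | ~p there: w0:T, w2:T, w3:T, w4:T. ✓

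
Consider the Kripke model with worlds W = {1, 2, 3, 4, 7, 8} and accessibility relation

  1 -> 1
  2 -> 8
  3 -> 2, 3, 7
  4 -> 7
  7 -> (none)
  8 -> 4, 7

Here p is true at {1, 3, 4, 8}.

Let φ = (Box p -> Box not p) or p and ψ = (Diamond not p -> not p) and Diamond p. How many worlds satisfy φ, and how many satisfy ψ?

For (Box p -> Box not p) or p:
1: Box p -> Box not p is F, p is T. ✓
2: Box p -> Box not p is F, p is F. ✗
3: Box p -> Box not p is T, p is T. ✓
4: Box p -> Box not p is T, p is T. ✓
7: Box p -> Box not p is T, p is F. ✓
8: Box p -> Box not p is T, p is T. ✓
— 5 worlds.
For (Diamond not p -> not p) and Diamond p:
1: Diamond not p -> not p is T, Diamond p is T. ✓
2: Diamond not p -> not p is T, Diamond p is T. ✓
3: Diamond not p -> not p is F, Diamond p is T. ✗
4: Diamond not p -> not p is F, Diamond p is F. ✗
7: Diamond not p -> not p is T, Diamond p is F. ✗
8: Diamond not p -> not p is F, Diamond p is T. ✗
— 2 worlds.

5 and 2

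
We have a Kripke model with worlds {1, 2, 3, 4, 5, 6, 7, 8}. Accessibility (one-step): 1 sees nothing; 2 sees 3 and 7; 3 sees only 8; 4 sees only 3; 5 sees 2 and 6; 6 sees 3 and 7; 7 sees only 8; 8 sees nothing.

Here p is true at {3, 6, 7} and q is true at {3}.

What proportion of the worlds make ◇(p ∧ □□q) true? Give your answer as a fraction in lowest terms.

1: no successors, so ◇(p ∧ □□q) fails. ✗
2: successors {3, 7}; p ∧ □□q there: 3:T, 7:T. ✓
3: successors {8}; p ∧ □□q there: 8:F. ✗
4: successors {3}; p ∧ □□q there: 3:T. ✓
5: successors {2, 6}; p ∧ □□q there: 2:F, 6:F. ✗
6: successors {3, 7}; p ∧ □□q there: 3:T, 7:T. ✓
7: successors {8}; p ∧ □□q there: 8:F. ✗
8: no successors, so ◇(p ∧ □□q) fails. ✗
That's 3 of 8 worlds, so 3/8.

3/8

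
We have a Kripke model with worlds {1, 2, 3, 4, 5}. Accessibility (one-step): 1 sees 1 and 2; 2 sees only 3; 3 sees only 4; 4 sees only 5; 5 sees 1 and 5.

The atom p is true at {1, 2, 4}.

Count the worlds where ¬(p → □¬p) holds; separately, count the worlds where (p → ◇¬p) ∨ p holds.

For ¬(p → □¬p):
1: p → □¬p is F. ✓
2: p → □¬p is T. ✗
3: p → □¬p is T. ✗
4: p → □¬p is T. ✗
5: p → □¬p is T. ✗
— 1 world.
For (p → ◇¬p) ∨ p:
1: p → ◇¬p is F, p is T. ✓
2: p → ◇¬p is T, p is T. ✓
3: p → ◇¬p is T, p is F. ✓
4: p → ◇¬p is T, p is T. ✓
5: p → ◇¬p is T, p is F. ✓
— 5 worlds.

1 and 5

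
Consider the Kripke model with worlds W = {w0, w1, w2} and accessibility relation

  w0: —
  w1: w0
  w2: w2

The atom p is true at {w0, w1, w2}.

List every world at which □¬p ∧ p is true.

{w0}

w0: □¬p is T, p is T. ✓
w1: □¬p is F, p is T. ✗
w2: □¬p is F, p is T. ✗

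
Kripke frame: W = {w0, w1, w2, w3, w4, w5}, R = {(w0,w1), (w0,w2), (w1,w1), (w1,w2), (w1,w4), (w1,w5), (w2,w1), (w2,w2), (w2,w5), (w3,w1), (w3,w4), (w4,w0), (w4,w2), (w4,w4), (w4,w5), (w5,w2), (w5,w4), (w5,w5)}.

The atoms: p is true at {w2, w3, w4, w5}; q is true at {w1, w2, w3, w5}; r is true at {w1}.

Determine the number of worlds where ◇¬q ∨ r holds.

4

w0: ◇¬q is F, r is F. ✗
w1: ◇¬q is T, r is T. ✓
w2: ◇¬q is F, r is F. ✗
w3: ◇¬q is T, r is F. ✓
w4: ◇¬q is T, r is F. ✓
w5: ◇¬q is T, r is F. ✓
Satisfying worlds: {w1, w3, w4, w5}.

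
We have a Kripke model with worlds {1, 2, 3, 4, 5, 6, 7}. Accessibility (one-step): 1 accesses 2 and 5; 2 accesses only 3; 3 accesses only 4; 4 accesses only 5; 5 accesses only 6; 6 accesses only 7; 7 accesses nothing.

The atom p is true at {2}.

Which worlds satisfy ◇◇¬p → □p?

{6, 7}

1: ◇◇¬p is T, □p is F. ✗
2: ◇◇¬p is T, □p is F. ✗
3: ◇◇¬p is T, □p is F. ✗
4: ◇◇¬p is T, □p is F. ✗
5: ◇◇¬p is T, □p is F. ✗
6: ◇◇¬p is F, □p is F. ✓
7: ◇◇¬p is F, □p is T. ✓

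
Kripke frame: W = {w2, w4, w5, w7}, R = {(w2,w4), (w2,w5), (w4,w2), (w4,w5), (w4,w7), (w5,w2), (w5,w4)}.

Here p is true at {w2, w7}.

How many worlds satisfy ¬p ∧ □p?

w2: ¬p is F, □p is F. ✗
w4: ¬p is T, □p is F. ✗
w5: ¬p is T, □p is F. ✗
w7: ¬p is F, □p is T. ✗
Satisfying worlds: ∅.

0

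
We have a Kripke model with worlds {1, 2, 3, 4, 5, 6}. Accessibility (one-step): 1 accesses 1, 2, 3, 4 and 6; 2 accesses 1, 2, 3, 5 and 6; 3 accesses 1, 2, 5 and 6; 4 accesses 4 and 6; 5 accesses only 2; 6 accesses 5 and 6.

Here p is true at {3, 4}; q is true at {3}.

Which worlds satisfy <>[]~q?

1: successors {1, 2, 3, 4, 6}; []~q there: 1:F, 2:F, 3:T, 4:T, 6:T. ✓
2: successors {1, 2, 3, 5, 6}; []~q there: 1:F, 2:F, 3:T, 5:T, 6:T. ✓
3: successors {1, 2, 5, 6}; []~q there: 1:F, 2:F, 5:T, 6:T. ✓
4: successors {4, 6}; []~q there: 4:T, 6:T. ✓
5: successors {2}; []~q there: 2:F. ✗
6: successors {5, 6}; []~q there: 5:T, 6:T. ✓

{1, 2, 3, 4, 6}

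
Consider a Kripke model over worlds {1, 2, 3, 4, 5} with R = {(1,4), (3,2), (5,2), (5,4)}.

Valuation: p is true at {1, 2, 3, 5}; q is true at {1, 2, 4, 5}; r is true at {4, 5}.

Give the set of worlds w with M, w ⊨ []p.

{2, 3, 4}

1: successors {4}; p there: 4:F. ✗
2: no successors, so []p holds vacuously. ✓
3: successors {2}; p there: 2:T. ✓
4: no successors, so []p holds vacuously. ✓
5: successors {2, 4}; p there: 2:T, 4:F. ✗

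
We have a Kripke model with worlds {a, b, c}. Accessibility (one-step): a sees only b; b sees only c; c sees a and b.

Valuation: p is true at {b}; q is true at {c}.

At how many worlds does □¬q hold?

a: successors {b}; ¬q there: b:T. ✓
b: successors {c}; ¬q there: c:F. ✗
c: successors {a, b}; ¬q there: a:T, b:T. ✓
Satisfying worlds: {a, c}.

2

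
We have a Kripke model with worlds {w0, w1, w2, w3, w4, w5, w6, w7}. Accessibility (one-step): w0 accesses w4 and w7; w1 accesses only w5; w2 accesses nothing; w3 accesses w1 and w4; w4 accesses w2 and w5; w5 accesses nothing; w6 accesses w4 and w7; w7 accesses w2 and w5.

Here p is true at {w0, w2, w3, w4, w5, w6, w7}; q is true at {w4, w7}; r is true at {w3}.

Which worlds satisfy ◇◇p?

{w0, w3, w6}

w0: successors {w4, w7}; ◇p there: w4:T, w7:T. ✓
w1: successors {w5}; ◇p there: w5:F. ✗
w2: no successors, so ◇◇p fails. ✗
w3: successors {w1, w4}; ◇p there: w1:T, w4:T. ✓
w4: successors {w2, w5}; ◇p there: w2:F, w5:F. ✗
w5: no successors, so ◇◇p fails. ✗
w6: successors {w4, w7}; ◇p there: w4:T, w7:T. ✓
w7: successors {w2, w5}; ◇p there: w2:F, w5:F. ✗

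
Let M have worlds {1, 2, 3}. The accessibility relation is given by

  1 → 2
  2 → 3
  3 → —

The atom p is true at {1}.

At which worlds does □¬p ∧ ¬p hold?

1: □¬p is T, ¬p is F. ✗
2: □¬p is T, ¬p is T. ✓
3: □¬p is T, ¬p is T. ✓

{2, 3}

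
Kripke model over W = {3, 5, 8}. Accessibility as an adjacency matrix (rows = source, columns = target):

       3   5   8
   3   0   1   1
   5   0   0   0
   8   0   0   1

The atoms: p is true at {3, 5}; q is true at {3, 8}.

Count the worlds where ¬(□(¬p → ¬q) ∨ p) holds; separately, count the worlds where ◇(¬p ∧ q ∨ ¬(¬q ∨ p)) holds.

For ¬(□(¬p → ¬q) ∨ p):
3: □(¬p → ¬q) ∨ p is T. ✗
5: □(¬p → ¬q) ∨ p is T. ✗
8: □(¬p → ¬q) ∨ p is F. ✓
— 1 world.
For ◇(¬p ∧ q ∨ ¬(¬q ∨ p)):
3: successors {5, 8}; ¬p ∧ q ∨ ¬(¬q ∨ p) there: 5:F, 8:T. ✓
5: no successors, so ◇(¬p ∧ q ∨ ¬(¬q ∨ p)) fails. ✗
8: successors {8}; ¬p ∧ q ∨ ¬(¬q ∨ p) there: 8:T. ✓
— 2 worlds.

1 and 2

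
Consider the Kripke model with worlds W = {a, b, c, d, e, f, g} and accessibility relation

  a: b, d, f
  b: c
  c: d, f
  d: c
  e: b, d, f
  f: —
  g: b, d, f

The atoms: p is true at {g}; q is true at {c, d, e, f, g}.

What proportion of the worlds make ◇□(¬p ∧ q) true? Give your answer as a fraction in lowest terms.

a: successors {b, d, f}; □(¬p ∧ q) there: b:T, d:T, f:T. ✓
b: successors {c}; □(¬p ∧ q) there: c:T. ✓
c: successors {d, f}; □(¬p ∧ q) there: d:T, f:T. ✓
d: successors {c}; □(¬p ∧ q) there: c:T. ✓
e: successors {b, d, f}; □(¬p ∧ q) there: b:T, d:T, f:T. ✓
f: no successors, so ◇□(¬p ∧ q) fails. ✗
g: successors {b, d, f}; □(¬p ∧ q) there: b:T, d:T, f:T. ✓
That's 6 of 7 worlds, so 6/7.

6/7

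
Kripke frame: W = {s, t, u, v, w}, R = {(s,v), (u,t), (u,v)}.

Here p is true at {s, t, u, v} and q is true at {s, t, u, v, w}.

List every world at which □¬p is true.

{t, v, w}

s: successors {v}; ¬p there: v:F. ✗
t: no successors, so □¬p holds vacuously. ✓
u: successors {t, v}; ¬p there: t:F, v:F. ✗
v: no successors, so □¬p holds vacuously. ✓
w: no successors, so □¬p holds vacuously. ✓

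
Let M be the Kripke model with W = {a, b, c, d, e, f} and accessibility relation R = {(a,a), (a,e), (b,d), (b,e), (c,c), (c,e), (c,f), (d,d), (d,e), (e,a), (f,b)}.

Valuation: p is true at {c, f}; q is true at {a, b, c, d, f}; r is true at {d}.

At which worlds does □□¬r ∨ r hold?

a: □□¬r is T, r is F. ✓
b: □□¬r is F, r is F. ✗
c: □□¬r is T, r is F. ✓
d: □□¬r is F, r is T. ✓
e: □□¬r is T, r is F. ✓
f: □□¬r is F, r is F. ✗

{a, c, d, e}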